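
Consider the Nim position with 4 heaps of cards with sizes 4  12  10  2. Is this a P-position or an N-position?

Nim-sum: 4 ^ 12 ^ 10 ^ 2 = 0.
The nim-sum is 0, so this is a P-position: the player to move is in a losing position under optimal play.

P-position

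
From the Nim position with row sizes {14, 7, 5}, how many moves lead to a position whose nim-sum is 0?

1

Compute the nim-sum pairwise:
14 ^ 7 = 9
9 ^ 5 = 12
The overall nim-sum is X = 12. A row of size p has a winning move iff p XOR X < p (reduce it to p XOR X).
  14: 14 XOR 12 = 2 < 14 — winning move (to 2).
  7: 7 XOR 12 = 11 ≥ 7 — no move.
  5: 5 XOR 12 = 9 ≥ 5 — no move.
That gives 1 winning move.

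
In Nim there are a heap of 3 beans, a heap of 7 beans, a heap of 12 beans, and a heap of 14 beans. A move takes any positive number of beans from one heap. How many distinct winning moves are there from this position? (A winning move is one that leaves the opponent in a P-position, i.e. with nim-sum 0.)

Nim-sum: 3 ⊕ 7 ⊕ 12 ⊕ 14 = 6.
The overall nim-sum is X = 6. A heap of size p has a winning move iff p XOR X < p (reduce it to p XOR X).
  3: 3 XOR 6 = 5 ≥ 3 — no move.
  7: 7 XOR 6 = 1 < 7 — winning move (to 1).
  12: 12 XOR 6 = 10 < 12 — winning move (to 10).
  14: 14 XOR 6 = 8 < 14 — winning move (to 8).
That gives 3 winning moves.

3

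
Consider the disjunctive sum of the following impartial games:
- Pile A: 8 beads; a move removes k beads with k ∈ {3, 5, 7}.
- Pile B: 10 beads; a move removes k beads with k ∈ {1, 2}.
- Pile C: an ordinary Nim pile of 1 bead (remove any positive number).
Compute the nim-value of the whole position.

Grundy values for pile A (subtraction set {3, 5, 7}):
k:     0  1  2  3  4  5  6  7  8
g(k):  0  0  0  1  1  1  2  2  2
So g(8) = 2.
Grundy values for pile B (subtraction set {1, 2}):
k:     0  1  2  3  4  5  6  7  8  9 10
g(k):  0  1  2  0  1  2  0  1  2  0  1
So g(10) = 1.
Pile C is a plain Nim pile of size 1, so its Grundy value is 1.
By the Sprague-Grundy theorem, the Grundy value of a sum of independent games is the XOR of the component values.
Combined value = 2 ⊕ 1 ⊕ 1 = 2.

2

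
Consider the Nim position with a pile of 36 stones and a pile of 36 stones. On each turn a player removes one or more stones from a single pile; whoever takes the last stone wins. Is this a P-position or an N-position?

P-position

Compute the nim-sum pairwise:
36 XOR 36 = 0
The nim-sum is 0, so this is a P-position: the player to move is in a losing position under optimal play.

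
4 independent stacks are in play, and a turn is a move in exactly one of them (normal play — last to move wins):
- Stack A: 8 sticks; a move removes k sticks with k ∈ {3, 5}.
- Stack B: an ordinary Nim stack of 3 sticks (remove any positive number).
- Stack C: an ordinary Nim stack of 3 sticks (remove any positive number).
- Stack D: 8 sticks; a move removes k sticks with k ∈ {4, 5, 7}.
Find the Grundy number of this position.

2

Build the Grundy sequence for stack A with g(k) = mex{g(k−s) : s ∈ {3, 5}, s ≤ k}:
k:     0  1  2  3  4  5  6  7  8
g(k):  0  0  0  1  1  1  2  2  0
So g(8) = 0.
Stack B is a plain Nim stack of size 3, so its Grundy value is 3.
Stack C is a plain Nim stack of size 3, so its Grundy value is 3.
Build the Grundy sequence for stack D with g(k) = mex{g(k−s) : s ∈ {4, 5, 7}, s ≤ k}:
k:     0  1  2  3  4  5  6  7  8
g(k):  0  0  0  0  1  1  1  1  2
So g(8) = 2.
By the Sprague-Grundy theorem, the Grundy value of a sum of independent games is the XOR of the component values.
Combined value = 0 ⊕ 3 ⊕ 3 ⊕ 2 = 2.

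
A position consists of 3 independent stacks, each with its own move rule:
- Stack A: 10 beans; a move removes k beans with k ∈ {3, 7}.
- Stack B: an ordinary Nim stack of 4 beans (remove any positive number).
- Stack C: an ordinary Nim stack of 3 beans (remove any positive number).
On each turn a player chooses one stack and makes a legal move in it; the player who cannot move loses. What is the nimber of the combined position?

Grundy values for stack A (subtraction set {3, 7}):
k:     0  1  2  3  4  5  6  7  8  9 10
g(k):  0  0  0  1  1  1  0  2  2  1  0
So g(10) = 0.
Stack B is a plain Nim stack of size 4, so its Grundy value is 4.
Stack C is a plain Nim stack of size 3, so its Grundy value is 3.
The value of a disjunctive sum is the nim-sum of the parts.
Combined value = 0 ⊕ 4 ⊕ 3 = 7.

7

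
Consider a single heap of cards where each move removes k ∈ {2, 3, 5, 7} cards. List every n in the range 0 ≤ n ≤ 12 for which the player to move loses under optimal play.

0, 1, 9, 10

Compute g(0), g(1), … for moves {2, 3, 5, 7}:
g(0) = mex{} = 0
g(1) = mex{} = 0
g(2) = mex{0} = 1
g(3) = mex{0} = 1
g(4) = mex{0,1} = 2
g(5) = mex{0,1} = 2
g(6) = mex{0,1,2} = 3
g(7) = mex{0,1,2} = 3
g(8) = mex{0,1,2,3} = 4
g(9) = mex{1,2,3} = 0
g(10) = mex{1,2,3,4} = 0
g(11) = mex{0,2,3,4} = 1
g(12) = mex{0,2,3} = 1
The P-positions (g = 0) in 0..12 are 0, 1, 9, 10.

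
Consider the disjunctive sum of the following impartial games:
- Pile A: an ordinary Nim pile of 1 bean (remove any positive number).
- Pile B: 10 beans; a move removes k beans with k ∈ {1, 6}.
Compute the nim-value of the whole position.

0

Pile A is a plain Nim pile of size 1, so its Grundy value is 1.
Build the Grundy sequence for pile B with g(k) = mex{g(k−s) : s ∈ {1, 6}, s ≤ k}:
k:     0  1  2  3  4  5  6  7  8  9 10
g(k):  0  1  0  1  0  1  2  0  1  0  1
So g(10) = 1.
The value of a disjunctive sum is the nim-sum of the parts.
Combined value = 1 XOR 1 = 0.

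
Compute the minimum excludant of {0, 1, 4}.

The values 0, 1 are all present; 2 is the first non-negative integer missing from the set.

2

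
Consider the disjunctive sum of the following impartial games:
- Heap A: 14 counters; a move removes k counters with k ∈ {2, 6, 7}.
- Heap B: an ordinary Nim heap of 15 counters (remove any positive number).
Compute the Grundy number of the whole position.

15

Grundy values for heap A (subtraction set {2, 6, 7}):
k:     0  1  2  3  4  5  6  7  8  9 10 11 12 13 14
g(k):  0  0  1  1  0  0  1  1  2  0  3  1  2  0  0
So g(14) = 0.
Heap B is a plain Nim heap of size 15, so its Grundy value is 15.
By the Sprague-Grundy theorem, the Grundy value of a sum of independent games is the XOR of the component values.
Combined value = 0 ⊕ 15 = 15.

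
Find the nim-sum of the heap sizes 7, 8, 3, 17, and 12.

17

Nim-sum: 7 ^ 8 ^ 3 ^ 17 ^ 12 = 17.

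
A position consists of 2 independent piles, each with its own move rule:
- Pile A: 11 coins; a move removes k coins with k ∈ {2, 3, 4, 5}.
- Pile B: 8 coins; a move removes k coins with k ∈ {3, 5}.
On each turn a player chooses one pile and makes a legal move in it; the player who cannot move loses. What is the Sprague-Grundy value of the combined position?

2

For pile A, compute g(0), g(1), … with moves {2, 3, 4, 5}:
k:     0  1  2  3  4  5  6  7  8  9 10 11
g(k):  0  0  1  1  2  2  3  0  0  1  1  2
So g(11) = 2.
Build the Grundy sequence for pile B with g(k) = mex{g(k−s) : s ∈ {3, 5}, s ≤ k}:
k:     0  1  2  3  4  5  6  7  8
g(k):  0  0  0  1  1  1  2  2  0
So g(8) = 0.
By the Sprague-Grundy theorem, the Grundy value of a sum of independent games is the XOR of the component values.
Combined value = 2 ⊕ 0 = 2.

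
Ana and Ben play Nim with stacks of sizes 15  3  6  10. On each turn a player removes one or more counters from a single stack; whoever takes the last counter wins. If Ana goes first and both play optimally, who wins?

Bitwise XOR of the heap sizes:
  1111  (15)
  0011  (3)
  0110  (6)
  1010  (10)
  ----
  0000  (0)
The nim-sum is 0, so this is a P-position: the player to move is in a losing position under optimal play; Ana is about to move from it and so loses — Ben wins.

Ben wins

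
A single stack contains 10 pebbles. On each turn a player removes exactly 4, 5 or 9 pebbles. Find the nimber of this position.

2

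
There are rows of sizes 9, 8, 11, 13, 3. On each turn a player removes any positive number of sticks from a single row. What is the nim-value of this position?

Nim-sum: 9 ^ 8 ^ 11 ^ 13 ^ 3 = 4.

4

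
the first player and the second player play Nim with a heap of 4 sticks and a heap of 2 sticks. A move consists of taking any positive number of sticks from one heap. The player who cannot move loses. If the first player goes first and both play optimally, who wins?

the first player wins

Nim-sum: 4 XOR 2 = 6.
The nim-sum is 6 ≠ 0, so this is an N-position: the player to move can win; the first player has a winning move.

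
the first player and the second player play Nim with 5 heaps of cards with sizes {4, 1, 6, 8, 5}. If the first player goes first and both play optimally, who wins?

Write each in binary and XOR column by column:
  0100  (4)
  0001  (1)
  0110  (6)
  1000  (8)
  0101  (5)
  ----
  1110  (14)
The nim-sum is 14 ≠ 0, so this is an N-position: the player to move can win; the first player has a winning move.

the first player wins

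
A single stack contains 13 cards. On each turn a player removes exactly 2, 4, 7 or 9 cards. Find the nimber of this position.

1

Grundy values for subtraction set {2, 4, 7, 9}:
k:     0  1  2  3  4  5  6  7  8  9 10 11 12 13
g(k):  0  0  1  1  2  2  0  3  1  4  2  0  0  1
So g(13) = 1.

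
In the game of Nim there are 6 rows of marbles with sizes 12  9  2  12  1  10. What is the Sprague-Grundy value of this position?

Nim-sum: 12 ^ 9 ^ 2 ^ 12 ^ 1 ^ 10 = 0.

0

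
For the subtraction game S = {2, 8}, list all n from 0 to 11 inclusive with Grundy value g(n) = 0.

Compute g(0), g(1), … for moves {2, 8}:
g(0) = mex{} = 0
g(1) = mex{} = 0
g(2) = mex{0} = 1
g(3) = mex{0} = 1
g(4) = mex{1} = 0
g(5) = mex{1} = 0
g(6) = mex{0} = 1
g(7) = mex{0} = 1
g(8) = mex{0,1} = 2
g(9) = mex{0,1} = 2
g(10) = mex{1,2} = 0
g(11) = mex{1,2} = 0
The P-positions (g = 0) in 0..11 are 0, 1, 4, 5, 10, 11.

0, 1, 4, 5, 10, 11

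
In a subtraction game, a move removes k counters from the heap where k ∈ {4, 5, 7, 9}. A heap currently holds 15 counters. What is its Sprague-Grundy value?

Build the Grundy sequence with g(k) = mex{g(k−s) : s ∈ {4, 5, 7, 9}, s ≤ k}:
k:     0  1  2  3  4  5  6  7  8  9 10 11 12 13 14 15
g(k):  0  0  0  0  1  1  1  1  2  2  2  2  3  0  0  0
So g(15) = 0.

0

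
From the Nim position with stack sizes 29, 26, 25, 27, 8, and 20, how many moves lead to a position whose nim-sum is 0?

Nim-sum: 29 ⊕ 26 ⊕ 25 ⊕ 27 ⊕ 8 ⊕ 20 = 25.
The overall nim-sum is X = 25. A stack of size p has a winning move iff p XOR X < p (reduce it to p XOR X).
  29: 29 XOR 25 = 4 < 29 — winning move (to 4).
  26: 26 XOR 25 = 3 < 26 — winning move (to 3).
  25: 25 XOR 25 = 0 < 25 — winning move (to 0).
  27: 27 XOR 25 = 2 < 27 — winning move (to 2).
  8: 8 XOR 25 = 17 ≥ 8 — no move.
  20: 20 XOR 25 = 13 < 20 — winning move (to 13).
That gives 5 winning moves.

5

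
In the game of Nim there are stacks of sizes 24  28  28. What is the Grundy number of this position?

24

Compute the nim-sum pairwise:
24 ⊕ 28 = 4
4 ⊕ 28 = 24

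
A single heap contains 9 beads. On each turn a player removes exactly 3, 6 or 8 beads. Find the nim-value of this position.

3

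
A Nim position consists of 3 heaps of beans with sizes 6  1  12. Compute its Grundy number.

11

Nim-sum: 6 ⊕ 1 ⊕ 12 = 11.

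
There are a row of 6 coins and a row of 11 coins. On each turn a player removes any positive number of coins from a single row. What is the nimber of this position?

Compute the nim-sum pairwise:
6 ^ 11 = 13

13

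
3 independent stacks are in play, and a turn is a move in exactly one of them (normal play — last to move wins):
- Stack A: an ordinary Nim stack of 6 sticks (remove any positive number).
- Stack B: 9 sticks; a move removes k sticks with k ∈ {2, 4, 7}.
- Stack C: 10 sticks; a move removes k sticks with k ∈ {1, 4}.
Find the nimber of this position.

Stack A is a plain Nim stack of size 6, so its Grundy value is 6.
Build the Grundy sequence for stack B with g(k) = mex{g(k−s) : s ∈ {2, 4, 7}, s ≤ k}:
g(0) = mex{} = 0
g(1) = mex{} = 0
g(2) = mex{0} = 1
g(3) = mex{0} = 1
g(4) = mex{0,1} = 2
g(5) = mex{0,1} = 2
g(6) = mex{1,2} = 0
g(7) = mex{0,1,2} = 3
g(8) = mex{0,2} = 1
g(9) = mex{1,2,3} = 0
So g(9) = 0.
Build the Grundy sequence for stack C with g(k) = mex{g(k−s) : s ∈ {1, 4}, s ≤ k}:
k:     0  1  2  3  4  5  6  7  8  9 10
g(k):  0  1  0  1  2  0  1  0  1  2  0
So g(10) = 0.
The value of a disjunctive sum is the nim-sum of the parts.
Combined value = 6 XOR 0 XOR 0 = 6.

6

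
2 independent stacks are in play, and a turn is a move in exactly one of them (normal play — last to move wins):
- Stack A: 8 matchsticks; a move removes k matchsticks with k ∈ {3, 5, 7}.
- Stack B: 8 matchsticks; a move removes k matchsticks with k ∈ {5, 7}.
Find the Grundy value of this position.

Grundy values for stack A (subtraction set {3, 5, 7}):
g(0) = mex{} = 0
g(1) = mex{} = 0
g(2) = mex{} = 0
g(3) = mex{0} = 1
g(4) = mex{0} = 1
g(5) = mex{0} = 1
g(6) = mex{0,1} = 2
g(7) = mex{0,1} = 2
g(8) = mex{0,1} = 2
So g(8) = 2.
Build the Grundy sequence for stack B with g(k) = mex{g(k−s) : s ∈ {5, 7}, s ≤ k}:
g(0) = mex{} = 0
g(1) = mex{} = 0
g(2) = mex{} = 0
g(3) = mex{} = 0
g(4) = mex{} = 0
g(5) = mex{0} = 1
g(6) = mex{0} = 1
g(7) = mex{0} = 1
g(8) = mex{0} = 1
So g(8) = 1.
By the Sprague-Grundy theorem, the Grundy value of a sum of independent games is the XOR of the component values.
Combined value = 2 ⊕ 1 = 3.

3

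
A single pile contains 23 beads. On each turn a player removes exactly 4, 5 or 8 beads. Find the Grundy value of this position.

Compute g(0), g(1), … for moves {4, 5, 8}:
k:     0  1  2  3  4  5  6  7  8  9 10 11 12 13 14 15 16 17 18 19 20 21 22 23
g(k):  0  0  0  0  1  1  1  1  2  2  2  2  0  0  0  0  1  1  1  1  2  2  2  2
So g(23) = 2.

2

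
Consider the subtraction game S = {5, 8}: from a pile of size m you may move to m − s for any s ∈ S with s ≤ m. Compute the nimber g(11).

2

Grundy values for subtraction set {5, 8}:
g(0) = mex{} = 0
g(1) = mex{} = 0
g(2) = mex{} = 0
g(3) = mex{} = 0
g(4) = mex{} = 0
g(5) = mex{0} = 1
g(6) = mex{0} = 1
g(7) = mex{0} = 1
g(8) = mex{0} = 1
g(9) = mex{0} = 1
g(10) = mex{0,1} = 2
g(11) = mex{0,1} = 2
So g(11) = 2.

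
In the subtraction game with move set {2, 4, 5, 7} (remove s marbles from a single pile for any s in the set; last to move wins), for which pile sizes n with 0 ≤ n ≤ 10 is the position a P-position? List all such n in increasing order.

0, 1, 9, 10

Compute g(0), g(1), … for moves {2, 4, 5, 7}:
k:     0  1  2  3  4  5  6  7  8  9 10
g(k):  0  0  1  1  2  2  3  3  4  0  0
The P-positions (g = 0) in 0..10 are 0, 1, 9, 10.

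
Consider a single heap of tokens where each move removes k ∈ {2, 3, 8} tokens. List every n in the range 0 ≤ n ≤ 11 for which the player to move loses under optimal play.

0, 1, 5, 6, 10, 11

Build the Grundy sequence with g(k) = mex{g(k−s) : s ∈ {2, 3, 8}, s ≤ k}:
g(0) = mex{} = 0
g(1) = mex{} = 0
g(2) = mex{0} = 1
g(3) = mex{0} = 1
g(4) = mex{0,1} = 2
g(5) = mex{1} = 0
g(6) = mex{1,2} = 0
g(7) = mex{0,2} = 1
g(8) = mex{0} = 1
g(9) = mex{0,1} = 2
g(10) = mex{1} = 0
g(11) = mex{1,2} = 0
The P-positions (g = 0) in 0..11 are 0, 1, 5, 6, 10, 11.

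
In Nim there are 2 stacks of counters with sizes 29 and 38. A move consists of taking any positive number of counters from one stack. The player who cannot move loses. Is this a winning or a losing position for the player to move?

Compute the nim-sum pairwise:
29 ^ 38 = 59
The nim-sum is 59 ≠ 0, so this is an N-position: the player to move can win.

Winning position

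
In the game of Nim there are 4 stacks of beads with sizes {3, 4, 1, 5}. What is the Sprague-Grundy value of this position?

3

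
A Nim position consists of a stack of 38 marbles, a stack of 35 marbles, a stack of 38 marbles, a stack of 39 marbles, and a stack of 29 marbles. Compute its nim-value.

Nim-sum: 38 ^ 35 ^ 38 ^ 39 ^ 29 = 25.

25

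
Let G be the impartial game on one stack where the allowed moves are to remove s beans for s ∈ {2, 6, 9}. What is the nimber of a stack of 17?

1

Compute g(0), g(1), … for moves {2, 6, 9}:
k:     0  1  2  3  4  5  6  7  8  9 10 11 12 13 14 15 16 17
g(k):  0  0  1  1  0  0  1  1  0  2  1  3  0  2  1  0  0  1
So g(17) = 1.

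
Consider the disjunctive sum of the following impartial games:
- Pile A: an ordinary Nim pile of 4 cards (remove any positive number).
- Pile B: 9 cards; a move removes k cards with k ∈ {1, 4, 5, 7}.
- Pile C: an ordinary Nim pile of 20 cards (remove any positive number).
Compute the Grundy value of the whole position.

17

Pile A is a plain Nim pile of size 4, so its Grundy value is 4.
Grundy values for pile B (subtraction set {1, 4, 5, 7}):
k:     0  1  2  3  4  5  6  7  8  9
g(k):  0  1  0  1  2  3  2  3  0  1
So g(9) = 1.
Pile C is a plain Nim pile of size 20, so its Grundy value is 20.
By the Sprague-Grundy theorem, the Grundy value of a sum of independent games is the XOR of the component values.
Combined value = 4 ⊕ 1 ⊕ 20 = 17.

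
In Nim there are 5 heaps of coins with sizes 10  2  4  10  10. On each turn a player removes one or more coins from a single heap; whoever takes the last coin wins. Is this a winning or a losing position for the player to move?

Nim-sum: 10 ⊕ 2 ⊕ 4 ⊕ 10 ⊕ 10 = 12.
The nim-sum is 12 ≠ 0, so this is an N-position: the player to move can win.

Winning position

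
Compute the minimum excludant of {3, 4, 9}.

0

0 is not in the set, so the mex is 0.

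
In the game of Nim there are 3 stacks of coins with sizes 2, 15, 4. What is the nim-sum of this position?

9

Write each in binary and XOR column by column:
  0010  (2)
  1111  (15)
  0100  (4)
  ----
  1001  (9)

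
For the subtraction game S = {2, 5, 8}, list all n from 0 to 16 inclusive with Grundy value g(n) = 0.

Compute g(0), g(1), … for moves {2, 5, 8}:
k:     0  1  2  3  4  5  6  7  8  9 10 11 12 13 14 15 16
g(k):  0  0  1  1  0  2  1  0  2  1  0  0  1  1  0  2  1
The P-positions (g = 0) in 0..16 are 0, 1, 4, 7, 10, 11, 14.

0, 1, 4, 7, 10, 11, 14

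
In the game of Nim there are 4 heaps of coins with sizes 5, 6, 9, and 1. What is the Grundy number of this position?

11

Bitwise XOR of the heap sizes:
  0101  (5)
  0110  (6)
  1001  (9)
  0001  (1)
  ----
  1011  (11)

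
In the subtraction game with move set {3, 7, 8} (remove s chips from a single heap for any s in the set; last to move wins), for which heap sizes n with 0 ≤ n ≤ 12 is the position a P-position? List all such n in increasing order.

Build the Grundy sequence with g(k) = mex{g(k−s) : s ∈ {3, 7, 8}, s ≤ k}:
k:     0  1  2  3  4  5  6  7  8  9 10 11 12
g(k):  0  0  0  1  1  1  0  2  2  1  3  0  0
The P-positions (g = 0) in 0..12 are 0, 1, 2, 6, 11, 12.

0, 1, 2, 6, 11, 12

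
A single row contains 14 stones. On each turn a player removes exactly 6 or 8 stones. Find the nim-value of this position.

Grundy values for subtraction set {6, 8}:
k:     0  1  2  3  4  5  6  7  8  9 10 11 12 13 14
g(k):  0  0  0  0  0  0  1  1  1  1  1  1  2  2  0
So g(14) = 0.

0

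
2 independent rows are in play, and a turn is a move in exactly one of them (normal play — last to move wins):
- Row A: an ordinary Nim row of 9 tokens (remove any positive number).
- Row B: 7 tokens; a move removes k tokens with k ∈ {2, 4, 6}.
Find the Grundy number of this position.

10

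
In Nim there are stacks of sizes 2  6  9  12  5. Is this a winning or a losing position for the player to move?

Compute the nim-sum pairwise:
2 XOR 6 = 4
4 XOR 9 = 13
13 XOR 12 = 1
1 XOR 5 = 4
The nim-sum is 4 ≠ 0, so this is an N-position: the player to move can win.

Winning position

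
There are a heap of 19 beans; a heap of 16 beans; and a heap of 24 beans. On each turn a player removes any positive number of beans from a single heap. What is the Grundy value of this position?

27

Nim-sum: 19 ⊕ 16 ⊕ 24 = 27.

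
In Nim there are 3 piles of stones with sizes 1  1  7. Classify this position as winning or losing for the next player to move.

Write each in binary and XOR column by column:
  001  (1)
  001  (1)
  111  (7)
  ---
  111  (7)
The nim-sum is 7 ≠ 0, so this is an N-position: the player to move can win.

Winning position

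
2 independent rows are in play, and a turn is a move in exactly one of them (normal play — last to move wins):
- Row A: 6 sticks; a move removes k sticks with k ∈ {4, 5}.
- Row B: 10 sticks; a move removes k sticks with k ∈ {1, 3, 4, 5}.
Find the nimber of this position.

1

Grundy values for row A (subtraction set {4, 5}):
g(0) = mex{} = 0
g(1) = mex{} = 0
g(2) = mex{} = 0
g(3) = mex{} = 0
g(4) = mex{0} = 1
g(5) = mex{0} = 1
g(6) = mex{0} = 1
So g(6) = 1.
Grundy values for row B (subtraction set {1, 3, 4, 5}):
k:     0  1  2  3  4  5  6  7  8  9 10
g(k):  0  1  0  1  2  3  2  3  0  1  0
So g(10) = 0.
The value of a disjunctive sum is the nim-sum of the parts.
Combined value = 1 ⊕ 0 = 1.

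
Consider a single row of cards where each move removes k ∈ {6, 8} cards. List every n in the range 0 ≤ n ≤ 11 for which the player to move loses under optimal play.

0, 1, 2, 3, 4, 5

Build the Grundy sequence with g(k) = mex{g(k−s) : s ∈ {6, 8}, s ≤ k}:
g(0) = mex{} = 0
g(1) = mex{} = 0
g(2) = mex{} = 0
g(3) = mex{} = 0
g(4) = mex{} = 0
g(5) = mex{} = 0
g(6) = mex{0} = 1
g(7) = mex{0} = 1
g(8) = mex{0} = 1
g(9) = mex{0} = 1
g(10) = mex{0} = 1
g(11) = mex{0} = 1
The P-positions (g = 0) in 0..11 are 0, 1, 2, 3, 4, 5.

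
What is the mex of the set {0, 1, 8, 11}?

2

The values 0, 1 are all present; 2 is the first non-negative integer missing from the set.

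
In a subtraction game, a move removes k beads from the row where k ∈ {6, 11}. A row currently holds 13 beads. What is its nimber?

2

Compute g(0), g(1), … for moves {6, 11}:
k:     0  1  2  3  4  5  6  7  8  9 10 11 12 13
g(k):  0  0  0  0  0  0  1  1  1  1  1  1  2  2
So g(13) = 2.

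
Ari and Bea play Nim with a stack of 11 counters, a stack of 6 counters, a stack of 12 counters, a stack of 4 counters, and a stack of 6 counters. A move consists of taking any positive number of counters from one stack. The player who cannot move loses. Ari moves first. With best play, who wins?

Nim-sum: 11 ^ 6 ^ 12 ^ 4 ^ 6 = 3.
The nim-sum is 3 ≠ 0, so this is an N-position: the player to move can win; Ari has a winning move.

Ari wins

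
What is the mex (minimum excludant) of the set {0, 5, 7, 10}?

1

0 is in the set but 1 is not, so the mex is 1.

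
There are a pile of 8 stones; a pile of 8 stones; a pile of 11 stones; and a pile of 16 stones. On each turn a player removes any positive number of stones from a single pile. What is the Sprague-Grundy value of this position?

Bitwise XOR of the heap sizes:
  01000  (8)
  01000  (8)
  01011  (11)
  10000  (16)
  -----
  11011  (27)

27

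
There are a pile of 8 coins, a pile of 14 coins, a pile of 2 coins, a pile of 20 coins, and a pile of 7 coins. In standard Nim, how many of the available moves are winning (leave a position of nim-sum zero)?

Nim-sum: 8 XOR 14 XOR 2 XOR 20 XOR 7 = 23.
The overall nim-sum is X = 23. A pile of size p has a winning move iff p XOR X < p (reduce it to p XOR X).
  8: 8 XOR 23 = 31 ≥ 8 — no move.
  14: 14 XOR 23 = 25 ≥ 14 — no move.
  2: 2 XOR 23 = 21 ≥ 2 — no move.
  20: 20 XOR 23 = 3 < 20 — winning move (to 3).
  7: 7 XOR 23 = 16 ≥ 7 — no move.
That gives 1 winning move.

1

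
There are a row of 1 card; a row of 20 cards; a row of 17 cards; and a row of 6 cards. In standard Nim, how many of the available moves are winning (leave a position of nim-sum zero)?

1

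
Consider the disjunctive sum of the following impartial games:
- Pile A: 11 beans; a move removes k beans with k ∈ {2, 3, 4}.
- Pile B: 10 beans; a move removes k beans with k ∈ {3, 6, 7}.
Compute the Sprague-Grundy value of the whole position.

Grundy values for pile A (subtraction set {2, 3, 4}):
g(0) = mex{} = 0
g(1) = mex{} = 0
g(2) = mex{0} = 1
g(3) = mex{0} = 1
g(4) = mex{0,1} = 2
g(5) = mex{0,1} = 2
g(6) = mex{1,2} = 0
g(7) = mex{1,2} = 0
g(8) = mex{0,2} = 1
g(9) = mex{0,2} = 1
g(10) = mex{0,1} = 2
g(11) = mex{0,1} = 2
So g(11) = 2.
Grundy values for pile B (subtraction set {3, 6, 7}):
g(0) = mex{} = 0
g(1) = mex{} = 0
g(2) = mex{} = 0
g(3) = mex{0} = 1
g(4) = mex{0} = 1
g(5) = mex{0} = 1
g(6) = mex{0,1} = 2
g(7) = mex{0,1} = 2
g(8) = mex{0,1} = 2
g(9) = mex{0,1,2} = 3
g(10) = mex{1,2} = 0
So g(10) = 0.
The value of a disjunctive sum is the nim-sum of the parts.
Combined value = 2 XOR 0 = 2.

2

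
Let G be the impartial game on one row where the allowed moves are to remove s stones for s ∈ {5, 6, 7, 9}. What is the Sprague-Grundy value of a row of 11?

2

Compute g(0), g(1), … for moves {5, 6, 7, 9}:
k:     0  1  2  3  4  5  6  7  8  9 10 11
g(k):  0  0  0  0  0  1  1  1  1  1  2  2
So g(11) = 2.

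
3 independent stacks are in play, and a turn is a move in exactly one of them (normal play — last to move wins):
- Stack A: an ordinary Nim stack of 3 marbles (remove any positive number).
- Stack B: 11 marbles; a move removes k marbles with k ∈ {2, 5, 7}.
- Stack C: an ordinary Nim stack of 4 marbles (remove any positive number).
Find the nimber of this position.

Stack A is a plain Nim stack of size 3, so its Grundy value is 3.
Grundy values for stack B (subtraction set {2, 5, 7}):
g(0) = mex{} = 0
g(1) = mex{} = 0
g(2) = mex{0} = 1
g(3) = mex{0} = 1
g(4) = mex{1} = 0
g(5) = mex{0,1} = 2
g(6) = mex{0} = 1
g(7) = mex{0,1,2} = 3
g(8) = mex{0,1} = 2
g(9) = mex{0,1,3} = 2
g(10) = mex{1,2} = 0
g(11) = mex{0,1,2} = 3
So g(11) = 3.
Stack C is a plain Nim stack of size 4, so its Grundy value is 4.
By the Sprague-Grundy theorem, the Grundy value of a sum of independent games is the XOR of the component values.
Combined value = 3 XOR 3 XOR 4 = 4.

4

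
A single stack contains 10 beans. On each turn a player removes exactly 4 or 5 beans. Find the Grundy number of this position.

0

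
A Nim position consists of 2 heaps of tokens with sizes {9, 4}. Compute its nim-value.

Compute the nim-sum pairwise:
9 ⊕ 4 = 13

13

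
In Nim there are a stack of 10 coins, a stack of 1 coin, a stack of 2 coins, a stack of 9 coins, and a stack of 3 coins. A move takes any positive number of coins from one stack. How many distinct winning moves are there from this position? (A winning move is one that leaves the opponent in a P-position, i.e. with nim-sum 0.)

Write each in binary and XOR column by column:
  1010  (10)
  0001  (1)
  0010  (2)
  1001  (9)
  0011  (3)
  ----
  0011  (3)
The overall nim-sum is X = 3. A stack of size p has a winning move iff p XOR X < p (reduce it to p XOR X).
  10: 10 XOR 3 = 9 < 10 — winning move (to 9).
  1: 1 XOR 3 = 2 ≥ 1 — no move.
  2: 2 XOR 3 = 1 < 2 — winning move (to 1).
  9: 9 XOR 3 = 10 ≥ 9 — no move.
  3: 3 XOR 3 = 0 < 3 — winning move (to 0).
That gives 3 winning moves.

3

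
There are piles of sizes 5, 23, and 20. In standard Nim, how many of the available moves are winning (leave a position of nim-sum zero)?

3

Compute the nim-sum pairwise:
5 ^ 23 = 18
18 ^ 20 = 6
The overall nim-sum is X = 6. A pile of size p has a winning move iff p XOR X < p (reduce it to p XOR X).
  5: 5 XOR 6 = 3 < 5 — winning move (to 3).
  23: 23 XOR 6 = 17 < 23 — winning move (to 17).
  20: 20 XOR 6 = 18 < 20 — winning move (to 18).
That gives 3 winning moves.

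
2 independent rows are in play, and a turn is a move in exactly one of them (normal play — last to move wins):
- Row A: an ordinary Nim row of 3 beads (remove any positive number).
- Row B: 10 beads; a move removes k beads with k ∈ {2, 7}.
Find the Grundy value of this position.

3

Row A is a plain Nim row of size 3, so its Grundy value is 3.
Grundy values for row B (subtraction set {2, 7}):
g(0) = mex{} = 0
g(1) = mex{} = 0
g(2) = mex{0} = 1
g(3) = mex{0} = 1
g(4) = mex{1} = 0
g(5) = mex{1} = 0
g(6) = mex{0} = 1
g(7) = mex{0} = 1
g(8) = mex{0,1} = 2
g(9) = mex{1} = 0
g(10) = mex{1,2} = 0
So g(10) = 0.
By the Sprague-Grundy theorem, the Grundy value of a sum of independent games is the XOR of the component values.
Combined value = 3 ⊕ 0 = 3.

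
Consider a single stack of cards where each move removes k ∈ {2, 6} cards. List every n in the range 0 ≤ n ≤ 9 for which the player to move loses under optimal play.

Compute g(0), g(1), … for moves {2, 6}:
g(0) = mex{} = 0
g(1) = mex{} = 0
g(2) = mex{0} = 1
g(3) = mex{0} = 1
g(4) = mex{1} = 0
g(5) = mex{1} = 0
g(6) = mex{0} = 1
g(7) = mex{0} = 1
g(8) = mex{1} = 0
g(9) = mex{1} = 0
The P-positions (g = 0) in 0..9 are 0, 1, 4, 5, 8, 9.

0, 1, 4, 5, 8, 9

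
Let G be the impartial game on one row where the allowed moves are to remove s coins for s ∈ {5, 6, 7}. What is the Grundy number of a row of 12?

0

Compute g(0), g(1), … for moves {5, 6, 7}:
g(0) = mex{} = 0
g(1) = mex{} = 0
g(2) = mex{} = 0
g(3) = mex{} = 0
g(4) = mex{} = 0
g(5) = mex{0} = 1
g(6) = mex{0} = 1
g(7) = mex{0} = 1
g(8) = mex{0} = 1
g(9) = mex{0} = 1
g(10) = mex{0,1} = 2
g(11) = mex{0,1} = 2
g(12) = mex{1} = 0
So g(12) = 0.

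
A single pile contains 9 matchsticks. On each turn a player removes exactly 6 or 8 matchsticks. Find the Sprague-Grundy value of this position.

1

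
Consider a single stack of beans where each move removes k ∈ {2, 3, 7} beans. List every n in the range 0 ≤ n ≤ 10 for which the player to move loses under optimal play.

0, 1, 5, 6, 10

Compute g(0), g(1), … for moves {2, 3, 7}:
k:     0  1  2  3  4  5  6  7  8  9 10
g(k):  0  0  1  1  2  0  0  1  1  2  0
The P-positions (g = 0) in 0..10 are 0, 1, 5, 6, 10.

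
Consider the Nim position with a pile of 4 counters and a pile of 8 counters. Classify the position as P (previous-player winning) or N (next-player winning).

Compute the nim-sum pairwise:
4 ⊕ 8 = 12
The nim-sum is 12 ≠ 0, so this is an N-position: the player to move can win.

N-position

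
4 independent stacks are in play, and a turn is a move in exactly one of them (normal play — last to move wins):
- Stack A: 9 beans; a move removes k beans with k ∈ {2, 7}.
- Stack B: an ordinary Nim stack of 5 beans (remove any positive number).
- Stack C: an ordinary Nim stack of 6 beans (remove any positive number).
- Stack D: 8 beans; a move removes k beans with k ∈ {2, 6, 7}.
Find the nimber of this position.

1

For stack A, compute g(0), g(1), … with moves {2, 7}:
g(0) = mex{} = 0
g(1) = mex{} = 0
g(2) = mex{0} = 1
g(3) = mex{0} = 1
g(4) = mex{1} = 0
g(5) = mex{1} = 0
g(6) = mex{0} = 1
g(7) = mex{0} = 1
g(8) = mex{0,1} = 2
g(9) = mex{1} = 0
So g(9) = 0.
Stack B is a plain Nim stack of size 5, so its Grundy value is 5.
Stack C is a plain Nim stack of size 6, so its Grundy value is 6.
Grundy values for stack D (subtraction set {2, 6, 7}):
k:     0  1  2  3  4  5  6  7  8
g(k):  0  0  1  1  0  0  1  1  2
So g(8) = 2.
The value of a disjunctive sum is the nim-sum of the parts.
Combined value = 0 XOR 5 XOR 6 XOR 2 = 1.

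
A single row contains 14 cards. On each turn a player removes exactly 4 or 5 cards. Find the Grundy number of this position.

1

Grundy values for subtraction set {4, 5}:
k:     0  1  2  3  4  5  6  7  8  9 10 11 12 13 14
g(k):  0  0  0  0  1  1  1  1  2  0  0  0  0  1  1
So g(14) = 1.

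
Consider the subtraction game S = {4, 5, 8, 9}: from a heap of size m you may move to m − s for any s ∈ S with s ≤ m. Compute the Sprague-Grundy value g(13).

0

Grundy values for subtraction set {4, 5, 8, 9}:
g(0) = mex{} = 0
g(1) = mex{} = 0
g(2) = mex{} = 0
g(3) = mex{} = 0
g(4) = mex{0} = 1
g(5) = mex{0} = 1
g(6) = mex{0} = 1
g(7) = mex{0} = 1
g(8) = mex{0,1} = 2
g(9) = mex{0,1} = 2
g(10) = mex{0,1} = 2
g(11) = mex{0,1} = 2
g(12) = mex{0,1,2} = 3
g(13) = mex{1,2} = 0
So g(13) = 0.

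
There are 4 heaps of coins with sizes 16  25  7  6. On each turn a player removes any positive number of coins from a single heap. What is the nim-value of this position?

Bitwise XOR of the heap sizes:
  10000  (16)
  11001  (25)
  00111  (7)
  00110  (6)
  -----
  01000  (8)

8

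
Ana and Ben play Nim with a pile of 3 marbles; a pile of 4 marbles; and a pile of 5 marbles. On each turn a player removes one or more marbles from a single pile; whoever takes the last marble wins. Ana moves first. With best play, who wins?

Write each in binary and XOR column by column:
  011  (3)
  100  (4)
  101  (5)
  ---
  010  (2)
The nim-sum is 2 ≠ 0, so this is an N-position: the player to move can win; Ana has a winning move.

Ana wins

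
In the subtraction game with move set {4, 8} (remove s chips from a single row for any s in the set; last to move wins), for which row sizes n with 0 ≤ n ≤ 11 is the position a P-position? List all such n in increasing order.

Grundy values for subtraction set {4, 8}:
g(0) = mex{} = 0
g(1) = mex{} = 0
g(2) = mex{} = 0
g(3) = mex{} = 0
g(4) = mex{0} = 1
g(5) = mex{0} = 1
g(6) = mex{0} = 1
g(7) = mex{0} = 1
g(8) = mex{0,1} = 2
g(9) = mex{0,1} = 2
g(10) = mex{0,1} = 2
g(11) = mex{0,1} = 2
The P-positions (g = 0) in 0..11 are 0, 1, 2, 3.

0, 1, 2, 3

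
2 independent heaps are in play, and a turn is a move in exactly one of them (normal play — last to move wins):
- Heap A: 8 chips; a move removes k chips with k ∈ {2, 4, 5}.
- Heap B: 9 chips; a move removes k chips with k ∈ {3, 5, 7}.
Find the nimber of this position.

Grundy values for heap A (subtraction set {2, 4, 5}):
k:     0  1  2  3  4  5  6  7  8
g(k):  0  0  1  1  2  2  3  0  0
So g(8) = 0.
For heap B, compute g(0), g(1), … with moves {3, 5, 7}:
g(0) = mex{} = 0
g(1) = mex{} = 0
g(2) = mex{} = 0
g(3) = mex{0} = 1
g(4) = mex{0} = 1
g(5) = mex{0} = 1
g(6) = mex{0,1} = 2
g(7) = mex{0,1} = 2
g(8) = mex{0,1} = 2
g(9) = mex{0,1,2} = 3
So g(9) = 3.
By the Sprague-Grundy theorem, the Grundy value of a sum of independent games is the XOR of the component values.
Combined value = 0 ⊕ 3 = 3.

3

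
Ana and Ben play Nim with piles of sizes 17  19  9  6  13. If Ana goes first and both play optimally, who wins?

Ben wins

In binary:
  10001  (17)
  10011  (19)
  01001  (9)
  00110  (6)
  01101  (13)
  -----
  00000  (0)
The nim-sum is 0, so this is a P-position: the player to move is in a losing position under optimal play; Ana is about to move from it and so loses — Ben wins.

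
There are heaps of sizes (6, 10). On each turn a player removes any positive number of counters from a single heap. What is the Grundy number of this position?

12

Nim-sum: 6 ^ 10 = 12.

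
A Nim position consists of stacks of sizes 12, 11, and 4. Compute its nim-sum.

Nim-sum: 12 ^ 11 ^ 4 = 3.

3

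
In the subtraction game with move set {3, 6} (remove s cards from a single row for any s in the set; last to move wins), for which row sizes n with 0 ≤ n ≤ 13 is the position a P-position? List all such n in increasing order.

0, 1, 2, 9, 10, 11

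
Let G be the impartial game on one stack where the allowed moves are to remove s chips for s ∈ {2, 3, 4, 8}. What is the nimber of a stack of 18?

Grundy values for subtraction set {2, 3, 4, 8}:
k:     0  1  2  3  4  5  6  7  8  9 10 11 12 13 14 15 16 17 18
g(k):  0  0  1  1  2  2  0  0  1  1  2  2  0  0  1  1  2  2  0
So g(18) = 0.

0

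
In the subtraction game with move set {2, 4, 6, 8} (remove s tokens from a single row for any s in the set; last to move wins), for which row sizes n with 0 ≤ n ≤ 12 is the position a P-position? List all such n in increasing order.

0, 1, 10, 11

Build the Grundy sequence with g(k) = mex{g(k−s) : s ∈ {2, 4, 6, 8}, s ≤ k}:
g(0) = mex{} = 0
g(1) = mex{} = 0
g(2) = mex{0} = 1
g(3) = mex{0} = 1
g(4) = mex{0,1} = 2
g(5) = mex{0,1} = 2
g(6) = mex{0,1,2} = 3
g(7) = mex{0,1,2} = 3
g(8) = mex{0,1,2,3} = 4
g(9) = mex{0,1,2,3} = 4
g(10) = mex{1,2,3,4} = 0
g(11) = mex{1,2,3,4} = 0
g(12) = mex{0,2,3,4} = 1
The P-positions (g = 0) in 0..12 are 0, 1, 10, 11.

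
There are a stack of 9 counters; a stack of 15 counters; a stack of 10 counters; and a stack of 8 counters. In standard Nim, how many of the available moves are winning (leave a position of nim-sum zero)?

In binary:
  1001  (9)
  1111  (15)
  1010  (10)
  1000  (8)
  ----
  0100  (4)
The overall nim-sum is X = 4. A stack of size p has a winning move iff p XOR X < p (reduce it to p XOR X).
  9: 9 XOR 4 = 13 ≥ 9 — no move.
  15: 15 XOR 4 = 11 < 15 — winning move (to 11).
  10: 10 XOR 4 = 14 ≥ 10 — no move.
  8: 8 XOR 4 = 12 ≥ 8 — no move.
That gives 1 winning move.

1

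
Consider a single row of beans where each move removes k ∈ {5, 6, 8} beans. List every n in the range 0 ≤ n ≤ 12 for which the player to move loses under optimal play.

0, 1, 2, 3, 4

Grundy values for subtraction set {5, 6, 8}:
k:     0  1  2  3  4  5  6  7  8  9 10 11 12
g(k):  0  0  0  0  0  1  1  1  1  1  2  2  2
The P-positions (g = 0) in 0..12 are 0, 1, 2, 3, 4.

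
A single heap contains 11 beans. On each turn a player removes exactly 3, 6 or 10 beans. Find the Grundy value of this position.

3

Compute g(0), g(1), … for moves {3, 6, 10}:
k:     0  1  2  3  4  5  6  7  8  9 10 11
g(k):  0  0  0  1  1  1  2  2  2  0  3  3
So g(11) = 3.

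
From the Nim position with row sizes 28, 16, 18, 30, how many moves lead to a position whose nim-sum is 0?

Compute the nim-sum pairwise:
28 ⊕ 16 = 12
12 ⊕ 18 = 30
30 ⊕ 30 = 0
The nim-sum is already 0, so every move leaves a nonzero nim-sum — there are no winning moves.

0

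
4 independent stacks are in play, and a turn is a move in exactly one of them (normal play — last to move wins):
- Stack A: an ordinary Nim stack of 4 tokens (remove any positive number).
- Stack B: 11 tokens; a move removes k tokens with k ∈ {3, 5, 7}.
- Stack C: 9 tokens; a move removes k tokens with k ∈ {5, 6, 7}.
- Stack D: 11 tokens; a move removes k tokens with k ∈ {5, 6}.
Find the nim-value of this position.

5

Stack A is a plain Nim stack of size 4, so its Grundy value is 4.
Build the Grundy sequence for stack B with g(k) = mex{g(k−s) : s ∈ {3, 5, 7}, s ≤ k}:
k:     0  1  2  3  4  5  6  7  8  9 10 11
g(k):  0  0  0  1  1  1  2  2  2  3  0  0
So g(11) = 0.
For stack C, compute g(0), g(1), … with moves {5, 6, 7}:
g(0) = mex{} = 0
g(1) = mex{} = 0
g(2) = mex{} = 0
g(3) = mex{} = 0
g(4) = mex{} = 0
g(5) = mex{0} = 1
g(6) = mex{0} = 1
g(7) = mex{0} = 1
g(8) = mex{0} = 1
g(9) = mex{0} = 1
So g(9) = 1.
For stack D, compute g(0), g(1), … with moves {5, 6}:
k:     0  1  2  3  4  5  6  7  8  9 10 11
g(k):  0  0  0  0  0  1  1  1  1  1  2  0
So g(11) = 0.
By the Sprague-Grundy theorem, the Grundy value of a sum of independent games is the XOR of the component values.
Combined value = 4 ⊕ 0 ⊕ 1 ⊕ 0 = 5.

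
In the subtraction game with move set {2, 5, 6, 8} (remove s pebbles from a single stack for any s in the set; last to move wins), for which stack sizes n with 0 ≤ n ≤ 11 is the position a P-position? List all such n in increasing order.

0, 1, 4, 11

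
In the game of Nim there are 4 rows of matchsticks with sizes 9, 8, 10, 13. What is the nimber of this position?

6

Compute the nim-sum pairwise:
9 XOR 8 = 1
1 XOR 10 = 11
11 XOR 13 = 6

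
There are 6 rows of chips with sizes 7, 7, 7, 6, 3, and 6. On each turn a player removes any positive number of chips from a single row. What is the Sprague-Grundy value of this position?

4

Nim-sum: 7 XOR 7 XOR 7 XOR 6 XOR 3 XOR 6 = 4.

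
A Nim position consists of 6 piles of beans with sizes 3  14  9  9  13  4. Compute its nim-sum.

Write each in binary and XOR column by column:
  0011  (3)
  1110  (14)
  1001  (9)
  1001  (9)
  1101  (13)
  0100  (4)
  ----
  0100  (4)

4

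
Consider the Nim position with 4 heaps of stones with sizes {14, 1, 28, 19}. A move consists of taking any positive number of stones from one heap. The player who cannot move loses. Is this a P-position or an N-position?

P-position

In binary:
  01110  (14)
  00001  (1)
  11100  (28)
  10011  (19)
  -----
  00000  (0)
The nim-sum is 0, so this is a P-position: the player to move is in a losing position under optimal play.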